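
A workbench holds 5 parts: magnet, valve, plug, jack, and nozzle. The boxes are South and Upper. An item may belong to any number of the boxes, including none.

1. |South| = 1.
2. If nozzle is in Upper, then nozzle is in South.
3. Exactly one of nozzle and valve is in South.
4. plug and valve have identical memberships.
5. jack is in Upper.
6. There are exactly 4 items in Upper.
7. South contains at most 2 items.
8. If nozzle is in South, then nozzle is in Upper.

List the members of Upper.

From (5): jack ∈ Upper.
Suppose magnet ∈ Upper: no assignment then satisfies all the clues, so magnet ∉ Upper.

Upper = {jack, nozzle, plug, valve}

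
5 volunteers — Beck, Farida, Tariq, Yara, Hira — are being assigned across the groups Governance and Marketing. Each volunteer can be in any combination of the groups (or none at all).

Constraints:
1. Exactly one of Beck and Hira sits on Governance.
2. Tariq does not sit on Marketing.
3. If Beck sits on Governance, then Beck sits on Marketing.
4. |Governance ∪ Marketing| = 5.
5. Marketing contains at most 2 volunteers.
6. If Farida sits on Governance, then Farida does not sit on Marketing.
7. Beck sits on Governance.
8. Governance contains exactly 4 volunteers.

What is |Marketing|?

2

From (2): Tariq ∉ Marketing.
From (7): Beck ∈ Governance.
(1) (exactly one): Hira ∉ Governance.
(3): Beck ∈ Marketing.
(8): only 4 candidates remain for Governance, so all are in.
(6): Farida ∉ Marketing.
Suppose Yara ∈ Marketing: no assignment then satisfies all the clues, so Yara ∉ Marketing.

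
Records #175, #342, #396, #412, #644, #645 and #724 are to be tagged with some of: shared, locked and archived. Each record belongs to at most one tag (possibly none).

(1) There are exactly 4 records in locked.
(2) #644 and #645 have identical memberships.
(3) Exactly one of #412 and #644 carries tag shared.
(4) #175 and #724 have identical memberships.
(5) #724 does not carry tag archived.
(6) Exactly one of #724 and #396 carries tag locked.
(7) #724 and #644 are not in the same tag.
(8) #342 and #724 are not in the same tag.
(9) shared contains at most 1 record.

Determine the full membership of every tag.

From (5): #724 ∉ archived.
(4): #175 matches #724: #175 ∉ archived.
Suppose #175 ∈ shared: no assignment then satisfies all the clues, so #175 ∉ shared.

shared = {#412}; locked = {#342, #396, #644, #645}; archived = {}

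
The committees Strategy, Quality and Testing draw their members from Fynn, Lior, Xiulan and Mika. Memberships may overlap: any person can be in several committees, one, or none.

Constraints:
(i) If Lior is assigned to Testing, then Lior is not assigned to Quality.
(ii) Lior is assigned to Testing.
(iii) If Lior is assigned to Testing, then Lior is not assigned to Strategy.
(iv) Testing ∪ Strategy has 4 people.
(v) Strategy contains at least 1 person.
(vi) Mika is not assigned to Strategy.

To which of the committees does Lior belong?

From (ii): Lior ∈ Testing.
From (vi): Mika ∉ Strategy.
(i): Lior ∉ Quality.
(iii): Lior ∉ Strategy.

Lior: Testing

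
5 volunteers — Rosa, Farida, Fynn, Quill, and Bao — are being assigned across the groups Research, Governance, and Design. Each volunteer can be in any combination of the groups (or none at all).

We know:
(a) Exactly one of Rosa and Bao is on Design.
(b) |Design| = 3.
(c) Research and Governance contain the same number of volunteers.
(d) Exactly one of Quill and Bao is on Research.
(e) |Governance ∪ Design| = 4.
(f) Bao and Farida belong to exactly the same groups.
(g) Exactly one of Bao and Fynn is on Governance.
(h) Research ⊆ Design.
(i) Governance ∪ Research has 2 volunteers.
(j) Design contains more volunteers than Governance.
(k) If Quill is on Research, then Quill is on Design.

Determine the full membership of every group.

Research = {Quill}; Governance = {Fynn}; Design = {Bao, Farida, Quill}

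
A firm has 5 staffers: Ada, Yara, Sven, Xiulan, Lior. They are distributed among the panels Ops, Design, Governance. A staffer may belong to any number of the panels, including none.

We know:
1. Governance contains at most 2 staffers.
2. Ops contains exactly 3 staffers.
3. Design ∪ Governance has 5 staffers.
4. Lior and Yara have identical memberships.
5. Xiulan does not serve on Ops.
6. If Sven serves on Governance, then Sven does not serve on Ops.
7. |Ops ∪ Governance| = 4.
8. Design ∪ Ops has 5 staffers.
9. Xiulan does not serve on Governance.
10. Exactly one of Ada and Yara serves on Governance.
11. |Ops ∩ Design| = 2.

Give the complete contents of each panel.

Ops = {Ada, Lior, Yara}; Design = {Lior, Sven, Xiulan, Yara}; Governance = {Ada, Sven}

From (5): Xiulan ∉ Ops.
From (9): Xiulan ∉ Governance.
Suppose Ada ∉ Ops: no assignment then satisfies all the clues, so Ada ∈ Ops.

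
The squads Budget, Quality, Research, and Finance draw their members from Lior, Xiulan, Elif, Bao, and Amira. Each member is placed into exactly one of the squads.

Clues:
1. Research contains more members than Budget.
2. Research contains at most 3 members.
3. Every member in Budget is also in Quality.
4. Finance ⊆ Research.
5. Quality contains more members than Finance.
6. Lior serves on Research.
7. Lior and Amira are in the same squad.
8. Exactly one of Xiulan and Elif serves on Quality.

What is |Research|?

3

From (6): Lior ∈ Research.
(7): Amira matches Lior: Amira ∉ Budget.
(7): Amira matches Lior: Amira ∉ Quality.
(7): Amira matches Lior: Amira ∈ Research.
Suppose Xiulan ∈ Budget: no assignment then satisfies all the clues, so Xiulan ∉ Budget.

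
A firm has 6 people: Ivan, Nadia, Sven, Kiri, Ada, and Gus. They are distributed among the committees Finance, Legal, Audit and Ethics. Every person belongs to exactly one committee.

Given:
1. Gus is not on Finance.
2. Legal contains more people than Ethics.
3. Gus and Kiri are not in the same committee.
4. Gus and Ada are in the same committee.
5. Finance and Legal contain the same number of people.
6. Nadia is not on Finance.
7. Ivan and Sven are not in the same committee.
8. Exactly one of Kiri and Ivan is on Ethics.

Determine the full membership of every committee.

From (1): Gus ∉ Finance.
From (6): Nadia ∉ Finance.
(4): Ada matches Gus: Ada ∉ Finance.
Suppose Ivan ∈ Finance: no assignment then satisfies all the clues, so Ivan ∉ Finance.

Finance = {Kiri, Sven}; Legal = {Ada, Gus}; Audit = {Nadia}; Ethics = {Ivan}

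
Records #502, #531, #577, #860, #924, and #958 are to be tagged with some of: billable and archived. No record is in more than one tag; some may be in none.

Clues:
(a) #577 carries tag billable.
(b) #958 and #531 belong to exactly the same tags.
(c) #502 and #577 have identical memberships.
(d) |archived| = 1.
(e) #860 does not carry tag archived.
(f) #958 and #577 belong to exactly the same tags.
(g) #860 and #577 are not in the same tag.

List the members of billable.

billable = {#502, #531, #577, #958}

From (a): #577 ∈ billable.
From (e): #860 ∉ archived.
(c): #502 matches #577: #502 ∈ billable.
(f): #958 matches #577: #958 ∈ billable.
(g): #860 ∉ billable.
(b): #531 matches #958: #531 ∈ billable.
(d): only 1 candidates remain for archived, so all are in.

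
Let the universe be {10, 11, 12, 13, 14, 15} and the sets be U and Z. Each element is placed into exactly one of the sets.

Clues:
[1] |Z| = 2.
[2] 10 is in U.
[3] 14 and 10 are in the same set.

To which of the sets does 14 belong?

14: U

From (2): 10 ∈ U.
(3): 14 matches 10: 14 ∈ U.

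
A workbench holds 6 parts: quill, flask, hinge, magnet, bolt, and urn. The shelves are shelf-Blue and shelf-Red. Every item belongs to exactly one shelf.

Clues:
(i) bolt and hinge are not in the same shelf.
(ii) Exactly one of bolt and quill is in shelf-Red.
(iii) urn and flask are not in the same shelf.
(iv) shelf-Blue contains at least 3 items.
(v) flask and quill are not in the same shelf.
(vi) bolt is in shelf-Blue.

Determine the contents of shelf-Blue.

shelf-Blue = {bolt, flask, magnet}

From (vi): bolt ∈ shelf-Blue.
(i): hinge ∉ shelf-Blue.
(ii) (exactly one): quill ∈ shelf-Red.
(v): flask ∉ shelf-Red.
Only one shelf left: flask ∈ shelf-Blue.
Only one shelf left: hinge ∈ shelf-Red.
(iii): urn ∉ shelf-Blue.
(iv): only 3 candidates remain for shelf-Blue, so all are in.
Only one shelf left: urn ∈ shelf-Red.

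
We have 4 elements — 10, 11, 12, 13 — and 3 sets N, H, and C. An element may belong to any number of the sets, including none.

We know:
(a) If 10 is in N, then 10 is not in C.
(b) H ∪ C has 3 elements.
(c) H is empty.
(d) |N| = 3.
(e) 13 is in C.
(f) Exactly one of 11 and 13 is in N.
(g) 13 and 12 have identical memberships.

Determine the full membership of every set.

N = {10, 12, 13}; H = {}; C = {11, 12, 13}

From (e): 13 ∈ C.
(c): H already has 0, so the rest are out.
(g): 12 matches 13: 12 ∈ C.
Suppose 10 ∉ N: no assignment then satisfies all the clues, so 10 ∈ N.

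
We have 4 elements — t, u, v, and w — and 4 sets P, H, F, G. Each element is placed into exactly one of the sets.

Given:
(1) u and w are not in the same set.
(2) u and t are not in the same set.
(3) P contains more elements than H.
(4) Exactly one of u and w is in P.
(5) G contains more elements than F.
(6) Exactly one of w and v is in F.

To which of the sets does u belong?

u: P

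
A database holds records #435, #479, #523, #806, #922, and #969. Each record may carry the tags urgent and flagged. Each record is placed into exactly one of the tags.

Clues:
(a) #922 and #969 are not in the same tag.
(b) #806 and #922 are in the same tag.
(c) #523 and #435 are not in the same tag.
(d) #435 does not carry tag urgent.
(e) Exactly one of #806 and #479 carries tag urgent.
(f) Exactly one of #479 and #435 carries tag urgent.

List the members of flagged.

From (d): #435 ∉ urgent.
(f) (exactly one): #479 ∈ urgent.
Only one tag left: #435 ∈ flagged.
(c): #523 ∉ flagged.
(e) (exactly one): #806 ∉ urgent.
Only one tag left: #523 ∈ urgent.
Only one tag left: #806 ∈ flagged.
(b): #922 matches #806: #922 ∉ urgent.
(b): #922 matches #806: #922 ∈ flagged.
(a): #969 ∉ flagged.
Only one tag left: #969 ∈ urgent.

flagged = {#435, #806, #922}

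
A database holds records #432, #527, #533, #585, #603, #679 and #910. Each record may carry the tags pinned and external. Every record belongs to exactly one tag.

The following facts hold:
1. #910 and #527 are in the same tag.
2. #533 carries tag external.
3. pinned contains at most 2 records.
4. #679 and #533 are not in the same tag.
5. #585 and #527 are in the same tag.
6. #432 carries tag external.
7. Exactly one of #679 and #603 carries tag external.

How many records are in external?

6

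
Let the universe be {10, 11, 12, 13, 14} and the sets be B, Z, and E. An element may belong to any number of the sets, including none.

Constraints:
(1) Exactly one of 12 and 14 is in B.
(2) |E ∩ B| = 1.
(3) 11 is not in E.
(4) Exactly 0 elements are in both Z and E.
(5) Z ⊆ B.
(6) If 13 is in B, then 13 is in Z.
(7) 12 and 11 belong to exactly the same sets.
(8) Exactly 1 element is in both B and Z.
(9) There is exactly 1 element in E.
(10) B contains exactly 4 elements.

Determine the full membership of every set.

B = {10, 11, 12, 13}; Z = {13}; E = {10}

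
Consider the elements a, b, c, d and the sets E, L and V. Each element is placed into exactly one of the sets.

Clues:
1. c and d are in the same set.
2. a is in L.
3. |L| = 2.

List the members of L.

L = {a, b}

From (2): a ∈ L.
Suppose b ∉ L: no assignment then satisfies all the clues, so b ∈ L.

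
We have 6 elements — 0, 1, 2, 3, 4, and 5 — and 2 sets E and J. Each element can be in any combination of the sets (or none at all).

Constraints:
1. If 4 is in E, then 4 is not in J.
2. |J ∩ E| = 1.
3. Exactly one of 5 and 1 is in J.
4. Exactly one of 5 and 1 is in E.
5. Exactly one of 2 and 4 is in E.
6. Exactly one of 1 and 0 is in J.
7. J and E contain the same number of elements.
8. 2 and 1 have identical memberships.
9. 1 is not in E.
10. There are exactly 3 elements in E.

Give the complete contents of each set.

E = {3, 4, 5}; J = {1, 2, 3}

From (9): 1 ∉ E.
(4) (exactly one): 5 ∈ E.
(8): 2 matches 1: 2 ∉ E.
(5) (exactly one): 4 ∈ E.
(1): 4 ∉ J.
Suppose 0 ∈ E: no assignment then satisfies all the clues, so 0 ∉ E.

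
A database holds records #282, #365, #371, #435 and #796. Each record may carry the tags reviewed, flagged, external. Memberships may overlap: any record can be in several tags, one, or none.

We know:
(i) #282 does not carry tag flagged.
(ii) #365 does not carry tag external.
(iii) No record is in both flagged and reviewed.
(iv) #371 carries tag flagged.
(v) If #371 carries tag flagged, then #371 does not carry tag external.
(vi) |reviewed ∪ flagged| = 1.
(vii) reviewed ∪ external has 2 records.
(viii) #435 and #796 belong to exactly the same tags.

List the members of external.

external = {#435, #796}

From (i): #282 ∉ flagged.
From (ii): #365 ∉ external.
From (iv): #371 ∈ flagged.
(iii) (disjoint): #371 ∉ reviewed.
(v): #371 ∉ external.
Suppose #282 ∈ external: no assignment then satisfies all the clues, so #282 ∉ external.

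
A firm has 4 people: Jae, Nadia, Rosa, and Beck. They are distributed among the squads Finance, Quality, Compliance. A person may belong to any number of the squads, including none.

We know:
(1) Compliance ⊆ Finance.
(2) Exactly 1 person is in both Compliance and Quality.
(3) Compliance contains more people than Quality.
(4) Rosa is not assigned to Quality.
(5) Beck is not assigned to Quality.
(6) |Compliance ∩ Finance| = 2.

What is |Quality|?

1

From (4): Rosa ∉ Quality.
From (5): Beck ∉ Quality.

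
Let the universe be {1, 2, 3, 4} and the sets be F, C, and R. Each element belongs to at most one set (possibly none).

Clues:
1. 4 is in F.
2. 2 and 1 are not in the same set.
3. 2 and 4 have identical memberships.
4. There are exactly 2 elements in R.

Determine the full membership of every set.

F = {2, 4}; C = {}; R = {1, 3}

From (1): 4 ∈ F.
(3): 2 matches 4: 2 ∈ F.
(4): only 2 candidates remain for R, so all are in.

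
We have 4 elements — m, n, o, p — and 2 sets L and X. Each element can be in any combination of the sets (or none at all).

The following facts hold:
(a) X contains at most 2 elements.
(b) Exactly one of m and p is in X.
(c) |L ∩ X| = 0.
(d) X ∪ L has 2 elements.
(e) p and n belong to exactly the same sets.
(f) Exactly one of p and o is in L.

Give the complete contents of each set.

L = {o}; X = {m}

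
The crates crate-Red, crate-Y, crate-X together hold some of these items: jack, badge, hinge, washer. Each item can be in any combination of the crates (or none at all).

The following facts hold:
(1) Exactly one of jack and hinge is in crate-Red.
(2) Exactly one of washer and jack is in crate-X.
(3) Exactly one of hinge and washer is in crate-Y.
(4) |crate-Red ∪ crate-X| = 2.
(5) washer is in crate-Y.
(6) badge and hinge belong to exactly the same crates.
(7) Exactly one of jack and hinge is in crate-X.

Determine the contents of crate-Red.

From (5): washer ∈ crate-Y.
(3) (exactly one): hinge ∉ crate-Y.
(6): badge matches hinge: badge ∉ crate-Y.
Suppose jack ∉ crate-Red: no assignment then satisfies all the clues, so jack ∈ crate-Red.

crate-Red = {jack, washer}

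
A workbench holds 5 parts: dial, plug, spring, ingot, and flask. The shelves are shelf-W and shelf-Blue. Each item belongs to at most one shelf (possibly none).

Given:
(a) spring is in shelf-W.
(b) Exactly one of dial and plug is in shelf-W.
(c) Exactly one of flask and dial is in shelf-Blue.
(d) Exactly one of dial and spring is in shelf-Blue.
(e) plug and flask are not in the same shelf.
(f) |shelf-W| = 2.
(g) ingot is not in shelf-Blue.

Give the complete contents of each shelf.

shelf-W = {plug, spring}; shelf-Blue = {dial}

From (a): spring ∈ shelf-W.
From (g): ingot ∉ shelf-Blue.
(d) (exactly one): dial ∈ shelf-Blue.
(b) (exactly one): plug ∈ shelf-W.
(c) (exactly one): flask ∉ shelf-Blue.
(e): flask ∉ shelf-W.
(f): shelf-W already has 2, so the rest are out.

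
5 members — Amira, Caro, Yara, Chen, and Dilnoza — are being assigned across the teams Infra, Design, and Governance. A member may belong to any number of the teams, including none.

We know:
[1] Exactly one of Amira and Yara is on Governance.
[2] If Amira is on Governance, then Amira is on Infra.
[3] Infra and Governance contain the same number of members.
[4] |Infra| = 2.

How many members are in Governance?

2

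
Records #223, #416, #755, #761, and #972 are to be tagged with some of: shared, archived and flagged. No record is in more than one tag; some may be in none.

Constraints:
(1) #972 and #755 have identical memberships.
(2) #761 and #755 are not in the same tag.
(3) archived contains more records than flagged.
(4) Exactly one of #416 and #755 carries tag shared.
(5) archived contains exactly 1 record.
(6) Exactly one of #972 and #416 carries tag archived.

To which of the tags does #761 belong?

#761: none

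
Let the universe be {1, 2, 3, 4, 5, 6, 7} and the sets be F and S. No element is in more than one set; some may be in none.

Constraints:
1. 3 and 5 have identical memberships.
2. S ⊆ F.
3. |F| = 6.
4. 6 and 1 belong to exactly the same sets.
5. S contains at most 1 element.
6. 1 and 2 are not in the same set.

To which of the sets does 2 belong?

2: none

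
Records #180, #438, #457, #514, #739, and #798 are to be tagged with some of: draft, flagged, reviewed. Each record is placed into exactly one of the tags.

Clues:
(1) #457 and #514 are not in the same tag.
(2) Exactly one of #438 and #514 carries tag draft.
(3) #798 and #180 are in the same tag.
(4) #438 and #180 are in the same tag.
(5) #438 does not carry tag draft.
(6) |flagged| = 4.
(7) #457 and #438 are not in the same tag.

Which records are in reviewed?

reviewed = {#457}

From (5): #438 ∉ draft.
(2) (exactly one): #514 ∈ draft.
(4): #180 matches #438: #180 ∉ draft.
(1): #457 ∉ draft.
(3): #798 matches #180: #798 ∉ draft.
Suppose #180 ∈ reviewed: no assignment then satisfies all the clues, so #180 ∉ reviewed.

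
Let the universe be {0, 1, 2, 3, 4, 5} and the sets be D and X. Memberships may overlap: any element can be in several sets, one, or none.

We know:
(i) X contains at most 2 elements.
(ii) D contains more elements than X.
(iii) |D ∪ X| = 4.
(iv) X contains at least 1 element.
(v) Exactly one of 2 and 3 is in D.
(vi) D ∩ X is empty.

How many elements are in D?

3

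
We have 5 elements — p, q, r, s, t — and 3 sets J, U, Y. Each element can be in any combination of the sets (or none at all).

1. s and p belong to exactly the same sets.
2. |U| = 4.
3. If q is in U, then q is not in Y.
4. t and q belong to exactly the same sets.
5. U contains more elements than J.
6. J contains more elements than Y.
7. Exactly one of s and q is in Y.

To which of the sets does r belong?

r: J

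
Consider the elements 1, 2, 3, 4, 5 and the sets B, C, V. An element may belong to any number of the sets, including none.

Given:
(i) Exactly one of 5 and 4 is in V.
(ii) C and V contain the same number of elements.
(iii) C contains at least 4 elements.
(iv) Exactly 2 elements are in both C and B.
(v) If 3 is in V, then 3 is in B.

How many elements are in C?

4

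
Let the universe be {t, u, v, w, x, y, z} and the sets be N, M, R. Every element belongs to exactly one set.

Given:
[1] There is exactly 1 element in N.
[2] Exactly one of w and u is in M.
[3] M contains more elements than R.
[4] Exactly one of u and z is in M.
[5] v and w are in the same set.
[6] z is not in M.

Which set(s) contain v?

v: R

From (6): z ∉ M.
(4) (exactly one): u ∈ M.
(2) (exactly one): w ∉ M.
(5): v matches w: v ∉ M.
Suppose v ∈ N: no assignment then satisfies all the clues, so v ∉ N.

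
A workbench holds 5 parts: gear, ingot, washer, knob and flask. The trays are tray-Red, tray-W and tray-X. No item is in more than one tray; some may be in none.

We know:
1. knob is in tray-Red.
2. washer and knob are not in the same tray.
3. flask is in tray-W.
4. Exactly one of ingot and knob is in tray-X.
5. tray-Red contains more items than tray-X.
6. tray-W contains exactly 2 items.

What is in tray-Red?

tray-Red = {gear, knob}

From (1): knob ∈ tray-Red.
From (3): flask ∈ tray-W.
(2): washer ∉ tray-Red.
(4) (exactly one): ingot ∈ tray-X.
Suppose gear ∉ tray-Red: no assignment then satisfies all the clues, so gear ∈ tray-Red.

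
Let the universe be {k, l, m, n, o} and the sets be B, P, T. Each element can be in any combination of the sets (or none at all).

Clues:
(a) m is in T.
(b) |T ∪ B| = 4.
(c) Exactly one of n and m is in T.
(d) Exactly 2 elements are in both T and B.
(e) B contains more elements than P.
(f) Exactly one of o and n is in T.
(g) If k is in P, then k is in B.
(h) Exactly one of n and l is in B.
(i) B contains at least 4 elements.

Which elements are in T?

T = {m, o}

From (a): m ∈ T.
(c) (exactly one): n ∉ T.
(f) (exactly one): o ∈ T.
Suppose k ∈ T: no assignment then satisfies all the clues, so k ∉ T.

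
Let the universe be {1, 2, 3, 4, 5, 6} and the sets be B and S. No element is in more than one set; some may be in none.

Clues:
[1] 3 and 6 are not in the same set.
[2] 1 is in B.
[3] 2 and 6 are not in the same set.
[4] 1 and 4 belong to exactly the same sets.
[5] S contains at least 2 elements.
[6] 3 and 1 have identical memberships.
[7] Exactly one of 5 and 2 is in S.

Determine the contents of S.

S = {5, 6}

From (2): 1 ∈ B.
(4): 4 matches 1: 4 ∈ B.
(6): 3 matches 1: 3 ∈ B.
(1): 6 ∉ B.
Suppose 2 ∈ S: no assignment then satisfies all the clues, so 2 ∉ S.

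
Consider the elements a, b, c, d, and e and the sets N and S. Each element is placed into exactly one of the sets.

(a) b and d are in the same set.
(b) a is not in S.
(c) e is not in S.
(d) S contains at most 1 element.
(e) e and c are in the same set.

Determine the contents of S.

S = {}

From (b): a ∉ S.
From (c): e ∉ S.
(e): c matches e: c ∉ S.
Only one set left: a ∈ N.
Only one set left: c ∈ N.
Only one set left: e ∈ N.
Suppose b ∈ S: no assignment then satisfies all the clues, so b ∉ S.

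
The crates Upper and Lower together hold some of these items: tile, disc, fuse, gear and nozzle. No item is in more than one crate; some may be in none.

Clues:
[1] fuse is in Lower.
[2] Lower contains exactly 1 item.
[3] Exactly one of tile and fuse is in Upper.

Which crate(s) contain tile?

tile: Upper

From (1): fuse ∈ Lower.
(2): Lower already has 1, so the rest are out.
(3) (exactly one): tile ∈ Upper.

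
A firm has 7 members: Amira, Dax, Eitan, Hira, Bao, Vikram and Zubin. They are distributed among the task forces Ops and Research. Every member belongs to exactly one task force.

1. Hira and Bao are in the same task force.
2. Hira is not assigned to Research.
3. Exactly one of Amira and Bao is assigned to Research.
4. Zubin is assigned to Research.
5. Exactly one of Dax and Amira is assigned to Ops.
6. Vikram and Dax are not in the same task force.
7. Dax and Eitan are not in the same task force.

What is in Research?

From (2): Hira ∉ Research.
From (4): Zubin ∈ Research.
(1): Bao matches Hira: Bao ∉ Research.
(3) (exactly one): Amira ∈ Research.
(5) (exactly one): Dax ∈ Ops.
(6): Vikram ∉ Ops.
(7): Eitan ∉ Ops.
Only one task force left: Eitan ∈ Research.
Only one task force left: Hira ∈ Ops.
Only one task force left: Bao ∈ Ops.
Only one task force left: Vikram ∈ Research.

Research = {Amira, Eitan, Vikram, Zubin}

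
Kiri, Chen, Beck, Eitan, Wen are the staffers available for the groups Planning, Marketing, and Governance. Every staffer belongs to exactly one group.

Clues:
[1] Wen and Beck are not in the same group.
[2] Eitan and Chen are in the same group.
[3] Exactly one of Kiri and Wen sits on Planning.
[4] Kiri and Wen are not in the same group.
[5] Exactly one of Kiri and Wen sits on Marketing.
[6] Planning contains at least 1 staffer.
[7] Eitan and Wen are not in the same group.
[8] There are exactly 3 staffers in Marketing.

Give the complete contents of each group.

Planning = {Wen}; Marketing = {Chen, Eitan, Kiri}; Governance = {Beck}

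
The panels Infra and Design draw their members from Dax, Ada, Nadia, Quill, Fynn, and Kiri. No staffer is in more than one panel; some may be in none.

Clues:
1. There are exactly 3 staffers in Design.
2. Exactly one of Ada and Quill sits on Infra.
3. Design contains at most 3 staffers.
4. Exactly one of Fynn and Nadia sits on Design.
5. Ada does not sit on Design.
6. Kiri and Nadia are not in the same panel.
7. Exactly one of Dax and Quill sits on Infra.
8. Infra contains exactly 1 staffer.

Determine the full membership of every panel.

From (5): Ada ∉ Design.
Suppose Dax ∈ Infra: no assignment then satisfies all the clues, so Dax ∉ Infra.

Infra = {Quill}; Design = {Dax, Fynn, Kiri}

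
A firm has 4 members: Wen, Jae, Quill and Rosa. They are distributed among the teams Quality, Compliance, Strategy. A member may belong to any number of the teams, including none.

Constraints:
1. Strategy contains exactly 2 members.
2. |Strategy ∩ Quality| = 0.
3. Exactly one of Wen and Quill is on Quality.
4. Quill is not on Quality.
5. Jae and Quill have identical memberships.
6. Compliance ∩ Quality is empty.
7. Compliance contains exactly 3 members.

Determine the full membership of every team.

Quality = {Wen}; Compliance = {Jae, Quill, Rosa}; Strategy = {Jae, Quill}

From (4): Quill ∉ Quality.
(3) (exactly one): Wen ∈ Quality.
(5): Jae matches Quill: Jae ∉ Quality.
(6) (disjoint): Wen ∉ Compliance.
(7): only 3 candidates remain for Compliance, so all are in.
(6) (disjoint): Rosa ∉ Quality.
Suppose Wen ∈ Strategy: no assignment then satisfies all the clues, so Wen ∉ Strategy.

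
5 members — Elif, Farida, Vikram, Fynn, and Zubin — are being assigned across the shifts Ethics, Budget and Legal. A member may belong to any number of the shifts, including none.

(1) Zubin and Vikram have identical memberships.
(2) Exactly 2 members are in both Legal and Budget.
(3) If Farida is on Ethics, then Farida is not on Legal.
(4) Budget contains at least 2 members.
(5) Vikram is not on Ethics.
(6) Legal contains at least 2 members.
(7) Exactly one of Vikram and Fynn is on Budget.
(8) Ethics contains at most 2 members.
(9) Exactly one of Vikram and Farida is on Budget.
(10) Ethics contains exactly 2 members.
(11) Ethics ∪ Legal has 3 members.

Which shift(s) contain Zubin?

Zubin: none

From (5): Vikram ∉ Ethics.
(1): Zubin matches Vikram: Zubin ∉ Ethics.
Suppose Zubin ∈ Budget: no assignment then satisfies all the clues, so Zubin ∉ Budget.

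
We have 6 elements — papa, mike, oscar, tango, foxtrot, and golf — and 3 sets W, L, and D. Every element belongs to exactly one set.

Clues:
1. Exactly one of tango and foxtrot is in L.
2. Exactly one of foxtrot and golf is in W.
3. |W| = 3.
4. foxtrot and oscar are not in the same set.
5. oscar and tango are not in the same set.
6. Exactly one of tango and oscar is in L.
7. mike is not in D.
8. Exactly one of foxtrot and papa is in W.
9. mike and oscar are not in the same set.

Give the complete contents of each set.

From (7): mike ∉ D.
Suppose papa ∉ W: no assignment then satisfies all the clues, so papa ∈ W.

W = {golf, oscar, papa}; L = {mike, tango}; D = {foxtrot}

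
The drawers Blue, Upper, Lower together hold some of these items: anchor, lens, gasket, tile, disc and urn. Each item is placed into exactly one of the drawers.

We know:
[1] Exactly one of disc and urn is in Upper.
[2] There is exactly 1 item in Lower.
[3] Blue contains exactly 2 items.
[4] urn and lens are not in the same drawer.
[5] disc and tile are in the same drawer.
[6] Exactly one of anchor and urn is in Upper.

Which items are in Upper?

Upper = {anchor, disc, tile}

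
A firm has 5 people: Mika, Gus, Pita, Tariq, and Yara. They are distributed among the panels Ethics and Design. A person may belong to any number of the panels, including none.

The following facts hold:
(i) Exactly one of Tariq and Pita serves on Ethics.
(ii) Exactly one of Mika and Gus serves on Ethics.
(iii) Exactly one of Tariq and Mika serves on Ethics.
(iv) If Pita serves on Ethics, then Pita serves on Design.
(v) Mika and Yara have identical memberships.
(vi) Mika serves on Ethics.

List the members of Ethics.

Ethics = {Mika, Pita, Yara}

From (vi): Mika ∈ Ethics.
(ii) (exactly one): Gus ∉ Ethics.
(iii) (exactly one): Tariq ∉ Ethics.
(v): Yara matches Mika: Yara ∈ Ethics.
(i) (exactly one): Pita ∈ Ethics.
(iv): Pita ∈ Design.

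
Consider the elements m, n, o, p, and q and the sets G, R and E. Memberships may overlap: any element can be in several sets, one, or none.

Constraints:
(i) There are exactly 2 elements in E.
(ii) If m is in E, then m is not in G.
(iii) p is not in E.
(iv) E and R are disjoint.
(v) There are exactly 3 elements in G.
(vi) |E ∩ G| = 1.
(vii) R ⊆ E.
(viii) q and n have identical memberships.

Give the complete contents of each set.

G = {n, o, q}; R = {}; E = {m, o}

From (iii): p ∉ E.
(vii) contrapositive: p ∉ R.
Suppose m ∈ G: no assignment then satisfies all the clues, so m ∉ G.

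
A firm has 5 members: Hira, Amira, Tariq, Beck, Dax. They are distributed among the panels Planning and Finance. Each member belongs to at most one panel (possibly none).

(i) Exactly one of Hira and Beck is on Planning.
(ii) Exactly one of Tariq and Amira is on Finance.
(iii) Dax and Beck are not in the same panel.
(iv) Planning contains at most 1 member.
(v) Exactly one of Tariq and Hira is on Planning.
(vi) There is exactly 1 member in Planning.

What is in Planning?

Planning = {Hira}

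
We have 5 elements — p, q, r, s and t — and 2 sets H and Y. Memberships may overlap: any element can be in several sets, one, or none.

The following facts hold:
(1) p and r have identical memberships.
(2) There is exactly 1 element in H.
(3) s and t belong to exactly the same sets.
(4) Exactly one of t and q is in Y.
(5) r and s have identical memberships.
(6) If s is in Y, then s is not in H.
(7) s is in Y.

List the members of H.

H = {q}

From (7): s ∈ Y.
(3): t matches s: t ∈ Y.
(4) (exactly one): q ∉ Y.
(5): r matches s: r ∈ Y.
(6): s ∉ H.
(1): p matches r: p ∈ Y.
(3): t matches s: t ∉ H.
(5): r matches s: r ∉ H.
(1): p matches r: p ∉ H.
(2): only 1 candidates remain for H, so all are in.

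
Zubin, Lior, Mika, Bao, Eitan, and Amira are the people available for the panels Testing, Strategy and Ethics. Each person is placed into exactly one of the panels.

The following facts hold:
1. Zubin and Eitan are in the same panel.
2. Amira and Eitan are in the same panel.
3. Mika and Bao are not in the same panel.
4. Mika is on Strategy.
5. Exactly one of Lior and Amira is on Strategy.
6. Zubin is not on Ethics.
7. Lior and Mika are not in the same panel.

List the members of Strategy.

Strategy = {Amira, Eitan, Mika, Zubin}

From (4): Mika ∈ Strategy.
From (6): Zubin ∉ Ethics.
(1): Eitan matches Zubin: Eitan ∉ Ethics.
(2): Amira matches Eitan: Amira ∉ Ethics.
(3): Bao ∉ Strategy.
(7): Lior ∉ Strategy.
(5) (exactly one): Amira ∈ Strategy.
(2): Eitan matches Amira: Eitan ∉ Testing.
(2): Eitan matches Amira: Eitan ∈ Strategy.
(1): Zubin matches Eitan: Zubin ∉ Testing.
(1): Zubin matches Eitan: Zubin ∈ Strategy.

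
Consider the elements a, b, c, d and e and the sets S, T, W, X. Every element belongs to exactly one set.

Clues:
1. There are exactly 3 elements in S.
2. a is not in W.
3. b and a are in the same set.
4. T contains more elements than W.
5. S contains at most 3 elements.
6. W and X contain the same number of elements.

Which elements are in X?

X = {}

From (2): a ∉ W.
(3): b matches a: b ∉ W.
Suppose a ∈ X: no assignment then satisfies all the clues, so a ∉ X.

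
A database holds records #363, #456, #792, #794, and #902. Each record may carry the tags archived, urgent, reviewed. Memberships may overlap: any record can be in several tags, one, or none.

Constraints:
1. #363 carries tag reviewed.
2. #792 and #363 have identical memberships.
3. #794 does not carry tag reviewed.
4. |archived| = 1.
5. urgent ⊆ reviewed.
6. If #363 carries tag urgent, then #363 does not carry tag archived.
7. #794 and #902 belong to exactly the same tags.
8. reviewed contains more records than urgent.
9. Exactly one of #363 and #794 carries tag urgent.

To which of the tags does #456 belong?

#456: archived, reviewed

From (1): #363 ∈ reviewed.
From (3): #794 ∉ reviewed.
(2): #792 matches #363: #792 ∈ reviewed.
(5) contrapositive: #794 ∉ urgent.
(7): #902 matches #794: #902 ∉ urgent.
(7): #902 matches #794: #902 ∉ reviewed.
(9) (exactly one): #363 ∈ urgent.
(2): #792 matches #363: #792 ∈ urgent.
(6): #363 ∉ archived.
(2): #792 matches #363: #792 ∉ archived.
Suppose #456 ∉ archived: no assignment then satisfies all the clues, so #456 ∈ archived.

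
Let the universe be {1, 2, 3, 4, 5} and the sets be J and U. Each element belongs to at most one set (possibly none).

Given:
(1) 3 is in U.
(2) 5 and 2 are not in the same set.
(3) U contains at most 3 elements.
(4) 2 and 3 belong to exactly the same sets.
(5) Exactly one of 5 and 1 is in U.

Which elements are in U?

U = {1, 2, 3}

From (1): 3 ∈ U.
(4): 2 matches 3: 2 ∉ J.
(4): 2 matches 3: 2 ∈ U.
(2): 5 ∉ U.
(5) (exactly one): 1 ∈ U.
(3): U already has 3, so the rest are out.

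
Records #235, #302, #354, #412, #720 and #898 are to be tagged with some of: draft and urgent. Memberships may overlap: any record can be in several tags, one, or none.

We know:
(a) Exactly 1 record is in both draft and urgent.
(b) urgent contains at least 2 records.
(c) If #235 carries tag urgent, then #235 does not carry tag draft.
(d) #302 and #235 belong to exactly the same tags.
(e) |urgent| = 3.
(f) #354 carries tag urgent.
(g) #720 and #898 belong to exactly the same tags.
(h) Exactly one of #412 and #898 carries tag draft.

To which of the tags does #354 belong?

From (f): #354 ∈ urgent.
Suppose #354 ∉ draft: no assignment then satisfies all the clues, so #354 ∈ draft.

#354: draft, urgent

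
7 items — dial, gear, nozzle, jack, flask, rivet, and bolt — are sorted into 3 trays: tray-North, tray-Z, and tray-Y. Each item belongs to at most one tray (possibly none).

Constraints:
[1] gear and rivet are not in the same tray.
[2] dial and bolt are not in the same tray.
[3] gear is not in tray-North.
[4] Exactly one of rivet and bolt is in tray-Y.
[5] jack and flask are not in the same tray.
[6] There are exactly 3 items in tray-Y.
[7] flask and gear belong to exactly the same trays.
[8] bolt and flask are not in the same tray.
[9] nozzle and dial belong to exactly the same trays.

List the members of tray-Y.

From (3): gear ∉ tray-North.
(7): flask matches gear: flask ∉ tray-North.
Suppose dial ∉ tray-Y: no assignment then satisfies all the clues, so dial ∈ tray-Y.

tray-Y = {dial, nozzle, rivet}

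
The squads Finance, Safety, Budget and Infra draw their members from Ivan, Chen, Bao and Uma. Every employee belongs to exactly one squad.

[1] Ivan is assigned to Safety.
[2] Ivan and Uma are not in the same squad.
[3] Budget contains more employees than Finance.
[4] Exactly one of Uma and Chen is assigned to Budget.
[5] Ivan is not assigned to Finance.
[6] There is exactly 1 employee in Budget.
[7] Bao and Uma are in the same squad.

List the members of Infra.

From (1): Ivan ∈ Safety.
(2): Uma ∉ Safety.
(7): Bao matches Uma: Bao ∉ Safety.
Suppose Chen ∈ Infra: no assignment then satisfies all the clues, so Chen ∉ Infra.

Infra = {Bao, Uma}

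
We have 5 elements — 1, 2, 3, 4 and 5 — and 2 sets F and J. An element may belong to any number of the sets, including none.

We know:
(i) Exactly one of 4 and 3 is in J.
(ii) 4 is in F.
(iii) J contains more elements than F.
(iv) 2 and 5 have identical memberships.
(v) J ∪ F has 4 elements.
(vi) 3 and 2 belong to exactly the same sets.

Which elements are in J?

J = {2, 3, 5}

From (ii): 4 ∈ F.
Suppose 1 ∈ J: no assignment then satisfies all the clues, so 1 ∉ J.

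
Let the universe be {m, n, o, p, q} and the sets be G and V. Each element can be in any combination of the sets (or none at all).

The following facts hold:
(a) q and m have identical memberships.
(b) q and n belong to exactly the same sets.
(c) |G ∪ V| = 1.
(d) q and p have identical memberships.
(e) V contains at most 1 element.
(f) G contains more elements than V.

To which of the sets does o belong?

o: G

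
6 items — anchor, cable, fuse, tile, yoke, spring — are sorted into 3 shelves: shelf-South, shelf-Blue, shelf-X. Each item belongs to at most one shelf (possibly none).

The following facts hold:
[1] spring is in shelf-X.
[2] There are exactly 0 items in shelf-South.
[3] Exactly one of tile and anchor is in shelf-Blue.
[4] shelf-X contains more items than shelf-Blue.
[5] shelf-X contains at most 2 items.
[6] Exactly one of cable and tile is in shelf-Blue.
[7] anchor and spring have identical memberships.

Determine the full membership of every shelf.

shelf-South = {}; shelf-Blue = {tile}; shelf-X = {anchor, spring}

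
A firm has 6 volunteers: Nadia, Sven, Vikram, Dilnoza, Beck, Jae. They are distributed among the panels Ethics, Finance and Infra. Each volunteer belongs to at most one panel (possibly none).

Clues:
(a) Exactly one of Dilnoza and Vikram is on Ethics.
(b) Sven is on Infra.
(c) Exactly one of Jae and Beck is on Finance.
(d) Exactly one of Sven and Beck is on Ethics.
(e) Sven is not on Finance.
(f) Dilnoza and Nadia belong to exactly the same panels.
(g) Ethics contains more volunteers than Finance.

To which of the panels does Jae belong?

Jae: Finance

From (b): Sven ∈ Infra.
(d) (exactly one): Beck ∈ Ethics.
(c) (exactly one): Jae ∈ Finance.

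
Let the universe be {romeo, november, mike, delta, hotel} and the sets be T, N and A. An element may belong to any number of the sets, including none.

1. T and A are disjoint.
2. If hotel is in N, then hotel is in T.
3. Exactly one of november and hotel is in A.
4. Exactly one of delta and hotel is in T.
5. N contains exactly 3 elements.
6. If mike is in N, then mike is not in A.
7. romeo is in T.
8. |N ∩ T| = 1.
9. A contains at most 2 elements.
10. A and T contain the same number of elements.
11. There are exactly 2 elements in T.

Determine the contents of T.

T = {hotel, romeo}

From (7): romeo ∈ T.
(1) (disjoint): romeo ∉ A.
Suppose november ∈ T: no assignment then satisfies all the clues, so november ∉ T.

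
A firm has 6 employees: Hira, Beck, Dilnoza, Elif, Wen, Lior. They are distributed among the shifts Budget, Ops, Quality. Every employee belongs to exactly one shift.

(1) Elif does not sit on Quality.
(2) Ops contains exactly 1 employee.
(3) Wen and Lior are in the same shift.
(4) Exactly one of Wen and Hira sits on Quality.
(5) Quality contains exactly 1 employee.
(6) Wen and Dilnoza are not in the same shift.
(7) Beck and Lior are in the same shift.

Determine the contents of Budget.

Budget = {Beck, Elif, Lior, Wen}

From (1): Elif ∉ Quality.
Suppose Hira ∈ Budget: no assignment then satisfies all the clues, so Hira ∉ Budget.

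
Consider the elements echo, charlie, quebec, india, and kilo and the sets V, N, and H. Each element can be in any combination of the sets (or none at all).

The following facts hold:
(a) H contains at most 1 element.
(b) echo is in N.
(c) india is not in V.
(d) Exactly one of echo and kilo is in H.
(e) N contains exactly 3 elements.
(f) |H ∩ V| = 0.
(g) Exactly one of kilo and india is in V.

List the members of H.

H = {echo}

From (b): echo ∈ N.
From (c): india ∉ V.
(g) (exactly one): kilo ∈ V.
Suppose echo ∉ H: no assignment then satisfies all the clues, so echo ∈ H.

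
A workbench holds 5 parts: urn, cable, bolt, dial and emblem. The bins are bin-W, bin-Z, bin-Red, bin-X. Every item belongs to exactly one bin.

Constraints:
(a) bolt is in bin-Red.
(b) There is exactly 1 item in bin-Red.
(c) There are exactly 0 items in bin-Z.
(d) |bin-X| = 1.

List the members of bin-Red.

bin-Red = {bolt}

From (a): bolt ∈ bin-Red.
(b): bin-Red already has 1, so the rest are out.
(c): bin-Z already has 0, so the rest are out.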